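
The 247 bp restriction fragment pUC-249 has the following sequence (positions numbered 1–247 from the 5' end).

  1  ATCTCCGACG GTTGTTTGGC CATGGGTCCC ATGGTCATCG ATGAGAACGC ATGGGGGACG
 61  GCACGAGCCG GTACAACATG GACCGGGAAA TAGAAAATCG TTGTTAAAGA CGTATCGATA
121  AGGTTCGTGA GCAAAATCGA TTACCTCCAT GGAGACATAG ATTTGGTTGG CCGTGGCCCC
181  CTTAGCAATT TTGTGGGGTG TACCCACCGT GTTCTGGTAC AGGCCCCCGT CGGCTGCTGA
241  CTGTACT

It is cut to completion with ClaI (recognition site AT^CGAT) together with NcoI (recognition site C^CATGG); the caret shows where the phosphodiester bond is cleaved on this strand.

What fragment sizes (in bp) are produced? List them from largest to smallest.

ClaI sites (ATCGAT) start at positions 37, 114, 136.
ClaI cuts after base 2 of each site, so after positions 38, 115, 137.
NcoI sites (CCATGG) start at positions 20, 29, 147.
NcoI cuts after the first base of each site, so after positions 20, 29, 147.
Combined cut positions: 20, 29, 38, 115, 137, 147.
Linear molecule, 6 cuts → 7 fragments:
  1–20 → 20 bp
  21–29 → 9 bp
  30–38 → 9 bp
  39–115 → 77 bp
  116–137 → 22 bp
  138–147 → 10 bp
  148–247 → 100 bp
Sorted largest to smallest: 100, 77, 22, 20, 10, 9, 9 bp.

100, 77, 22, 20, 10, 9, 9 bp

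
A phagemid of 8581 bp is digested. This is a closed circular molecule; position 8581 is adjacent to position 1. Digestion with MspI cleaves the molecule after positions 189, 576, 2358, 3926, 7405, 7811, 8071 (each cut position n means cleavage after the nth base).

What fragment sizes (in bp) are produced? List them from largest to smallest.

3479, 1782, 1568, 699, 406, 387, 260 bp

Circular molecule, 7 cuts → 7 fragments:
  576 − 189 = 387 bp
  2358 − 576 = 1782 bp
  3926 − 2358 = 1568 bp
  7405 − 3926 = 3479 bp
  7811 − 7405 = 406 bp
  8071 − 7811 = 260 bp
  wrap: 8581 − 8071 + 189 = 699 bp
Sorted largest to smallest: 3479, 1782, 1568, 699, 406, 387, 260 bp.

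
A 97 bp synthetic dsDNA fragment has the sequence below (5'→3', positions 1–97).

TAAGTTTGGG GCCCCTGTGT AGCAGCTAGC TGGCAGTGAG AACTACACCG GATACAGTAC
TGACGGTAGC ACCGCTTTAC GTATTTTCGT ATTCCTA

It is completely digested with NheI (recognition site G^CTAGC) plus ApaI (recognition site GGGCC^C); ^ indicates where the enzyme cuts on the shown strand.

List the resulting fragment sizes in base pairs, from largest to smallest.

72, 13, 12 bp

The NheI site (GCTAGC) starts at position 25.
NheI cuts after the first base of each site, so after position 25.
The ApaI site (GGGCCC) starts at position 9.
ApaI cuts after base 5 of each site (before the last base), so after position 13.
Combined cut positions: 13, 25.
Linear molecule, 2 cuts → 3 fragments:
  1–13 → 13 bp
  14–25 → 12 bp
  26–97 → 72 bp
Sorted largest to smallest: 72, 13, 12 bp.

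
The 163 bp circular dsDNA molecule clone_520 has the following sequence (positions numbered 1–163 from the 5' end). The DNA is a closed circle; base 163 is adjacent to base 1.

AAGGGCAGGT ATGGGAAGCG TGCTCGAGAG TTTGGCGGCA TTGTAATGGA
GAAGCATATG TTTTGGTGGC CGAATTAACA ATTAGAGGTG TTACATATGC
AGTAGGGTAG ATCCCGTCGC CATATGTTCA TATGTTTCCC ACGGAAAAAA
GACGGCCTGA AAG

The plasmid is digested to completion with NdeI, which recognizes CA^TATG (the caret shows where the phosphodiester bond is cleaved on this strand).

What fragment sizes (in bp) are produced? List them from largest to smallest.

NdeI sites (CATATG) start at positions 55, 94, 121, 129.
NdeI cuts after base 2 of each site, so after positions 56, 95, 122, 130.
Circular molecule, 4 cuts → 4 fragments:
  57–95 → 39 bp
  96–122 → 27 bp
  123–130 → 8 bp
  131–163 then 1–56 → 33 + 56 = 89 bp
Sorted largest to smallest: 89, 39, 27, 8 bp.

89, 39, 27, 8 bp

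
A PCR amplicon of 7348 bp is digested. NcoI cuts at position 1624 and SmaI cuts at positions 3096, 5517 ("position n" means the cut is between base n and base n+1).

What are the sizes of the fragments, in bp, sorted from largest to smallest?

2421, 1831, 1624, 1472 bp

Combined cut positions (sorted): 1624, 3096, 5517.
Linear molecule, 3 cuts → 4 fragments:
  1624 − 0 = 1624 bp
  3096 − 1624 = 1472 bp
  5517 − 3096 = 2421 bp
  7348 − 5517 = 1831 bp
Sorted largest to smallest: 2421, 1831, 1624, 1472 bp.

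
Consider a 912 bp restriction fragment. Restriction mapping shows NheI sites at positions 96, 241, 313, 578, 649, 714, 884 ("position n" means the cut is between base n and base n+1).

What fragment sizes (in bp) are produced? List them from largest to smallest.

Linear molecule, 7 cuts → 8 fragments:
  96 − 0 = 96 bp
  241 − 96 = 145 bp
  313 − 241 = 72 bp
  578 − 313 = 265 bp
  649 − 578 = 71 bp
  714 − 649 = 65 bp
  884 − 714 = 170 bp
  912 − 884 = 28 bp
Sorted largest to smallest: 265, 170, 145, 96, 72, 71, 65, 28 bp.

265, 170, 145, 96, 72, 71, 65, 28 bp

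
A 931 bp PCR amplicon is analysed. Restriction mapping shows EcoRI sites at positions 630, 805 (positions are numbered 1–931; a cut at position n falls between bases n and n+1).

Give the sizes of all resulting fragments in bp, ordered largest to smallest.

Linear molecule, 2 cuts → 3 fragments:
  630 − 0 = 630 bp
  805 − 630 = 175 bp
  931 − 805 = 126 bp
Sorted largest to smallest: 630, 175, 126 bp.

630, 175, 126 bp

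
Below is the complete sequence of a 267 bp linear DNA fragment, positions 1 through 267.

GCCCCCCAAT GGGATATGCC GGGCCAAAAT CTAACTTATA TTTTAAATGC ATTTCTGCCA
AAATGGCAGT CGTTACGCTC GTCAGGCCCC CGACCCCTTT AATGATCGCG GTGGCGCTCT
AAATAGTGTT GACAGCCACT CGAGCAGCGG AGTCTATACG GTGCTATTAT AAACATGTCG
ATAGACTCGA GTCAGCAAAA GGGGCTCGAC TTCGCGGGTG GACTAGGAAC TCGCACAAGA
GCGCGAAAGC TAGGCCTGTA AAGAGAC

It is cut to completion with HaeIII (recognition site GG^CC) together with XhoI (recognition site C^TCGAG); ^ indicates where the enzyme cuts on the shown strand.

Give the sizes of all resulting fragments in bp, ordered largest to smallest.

68, 63, 53, 47, 23, 13 bp

HaeIII sites (GGCC) start at positions 22, 85, 253.
HaeIII cuts after base 2 of each site, so after positions 23, 86, 254.
XhoI sites (CTCGAG) start at positions 139, 186.
XhoI cuts after the first base of each site, so after positions 139, 186.
Combined cut positions: 23, 86, 139, 186, 254.
Linear molecule, 5 cuts → 6 fragments:
  1–23 → 23 bp
  24–86 → 63 bp
  87–139 → 53 bp
  140–186 → 47 bp
  187–254 → 68 bp
  255–267 → 13 bp
Sorted largest to smallest: 68, 63, 53, 47, 23, 13 bp.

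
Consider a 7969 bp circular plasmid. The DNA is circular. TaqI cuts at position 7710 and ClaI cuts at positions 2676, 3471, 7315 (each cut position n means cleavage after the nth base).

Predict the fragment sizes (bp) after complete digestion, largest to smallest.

Combined cut positions (sorted): 2676, 3471, 7315, 7710.
Circular molecule, 4 cuts → 4 fragments:
  3471 − 2676 = 795 bp
  7315 − 3471 = 3844 bp
  7710 − 7315 = 395 bp
  wrap: 7969 − 7710 + 2676 = 2935 bp
Sorted largest to smallest: 3844, 2935, 795, 395 bp.

3844, 2935, 795, 395 bp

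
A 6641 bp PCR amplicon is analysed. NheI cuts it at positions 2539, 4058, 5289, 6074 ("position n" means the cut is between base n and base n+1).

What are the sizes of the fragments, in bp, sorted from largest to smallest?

Linear molecule, 4 cuts → 5 fragments:
  2539 − 0 = 2539 bp
  4058 − 2539 = 1519 bp
  5289 − 4058 = 1231 bp
  6074 − 5289 = 785 bp
  6641 − 6074 = 567 bp
Sorted largest to smallest: 2539, 1519, 1231, 785, 567 bp.

2539, 1519, 1231, 785, 567 bp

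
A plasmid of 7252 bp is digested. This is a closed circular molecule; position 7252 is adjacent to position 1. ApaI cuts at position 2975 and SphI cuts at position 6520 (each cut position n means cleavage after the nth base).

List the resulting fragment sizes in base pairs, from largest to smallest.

3707, 3545 bp

Combined cut positions (sorted): 2975, 6520.
Circular molecule, 2 cuts → 2 fragments:
  6520 − 2975 = 3545 bp
  wrap: 7252 − 6520 + 2975 = 3707 bp
Sorted largest to smallest: 3707, 3545 bp.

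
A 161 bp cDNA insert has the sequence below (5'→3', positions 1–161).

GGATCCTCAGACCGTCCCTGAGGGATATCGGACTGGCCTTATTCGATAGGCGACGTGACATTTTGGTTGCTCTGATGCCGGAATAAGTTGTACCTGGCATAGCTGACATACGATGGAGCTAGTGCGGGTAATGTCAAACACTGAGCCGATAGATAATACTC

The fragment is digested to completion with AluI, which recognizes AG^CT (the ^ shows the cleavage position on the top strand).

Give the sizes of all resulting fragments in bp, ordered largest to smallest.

AluI sites (AGCT) start at positions 101, 117.
AluI cuts after base 2 of each site, so after positions 102, 118.
Linear molecule, 2 cuts → 3 fragments:
  1–102 → 102 bp
  103–118 → 16 bp
  119–161 → 43 bp
Sorted largest to smallest: 102, 43, 16 bp.

102, 43, 16 bp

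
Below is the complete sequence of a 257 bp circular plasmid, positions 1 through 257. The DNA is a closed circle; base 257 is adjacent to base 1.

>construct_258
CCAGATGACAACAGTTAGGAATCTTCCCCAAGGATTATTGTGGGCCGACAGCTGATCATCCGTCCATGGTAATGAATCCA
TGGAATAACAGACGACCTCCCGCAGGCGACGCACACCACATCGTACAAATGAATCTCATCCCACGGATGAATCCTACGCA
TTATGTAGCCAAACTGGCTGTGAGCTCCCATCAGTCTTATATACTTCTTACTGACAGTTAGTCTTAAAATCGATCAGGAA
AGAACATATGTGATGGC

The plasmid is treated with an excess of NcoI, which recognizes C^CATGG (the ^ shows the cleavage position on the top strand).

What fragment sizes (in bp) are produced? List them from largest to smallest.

243, 14 bp

NcoI sites (CCATGG) start at positions 64, 78.
NcoI cuts after the first base of each site, so after positions 64, 78.
Circular molecule, 2 cuts → 2 fragments:
  65–78 → 14 bp
  79–257 then 1–64 → 179 + 64 = 243 bp
Sorted largest to smallest: 243, 14 bp.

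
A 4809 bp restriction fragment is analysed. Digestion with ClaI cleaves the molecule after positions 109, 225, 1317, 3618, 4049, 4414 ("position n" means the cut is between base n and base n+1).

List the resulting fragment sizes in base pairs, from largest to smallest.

2301, 1092, 431, 395, 365, 116, 109 bp

Linear molecule, 6 cuts → 7 fragments:
  109 − 0 = 109 bp
  225 − 109 = 116 bp
  1317 − 225 = 1092 bp
  3618 − 1317 = 2301 bp
  4049 − 3618 = 431 bp
  4414 − 4049 = 365 bp
  4809 − 4414 = 395 bp
Sorted largest to smallest: 2301, 1092, 431, 395, 365, 116, 109 bp.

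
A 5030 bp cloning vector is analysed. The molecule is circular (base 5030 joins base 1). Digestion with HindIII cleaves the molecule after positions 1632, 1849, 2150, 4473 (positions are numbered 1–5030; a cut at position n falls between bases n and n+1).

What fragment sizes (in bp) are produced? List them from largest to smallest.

Circular molecule, 4 cuts → 4 fragments:
  1849 − 1632 = 217 bp
  2150 − 1849 = 301 bp
  4473 − 2150 = 2323 bp
  wrap: 5030 − 4473 + 1632 = 2189 bp
Sorted largest to smallest: 2323, 2189, 301, 217 bp.

2323, 2189, 301, 217 bp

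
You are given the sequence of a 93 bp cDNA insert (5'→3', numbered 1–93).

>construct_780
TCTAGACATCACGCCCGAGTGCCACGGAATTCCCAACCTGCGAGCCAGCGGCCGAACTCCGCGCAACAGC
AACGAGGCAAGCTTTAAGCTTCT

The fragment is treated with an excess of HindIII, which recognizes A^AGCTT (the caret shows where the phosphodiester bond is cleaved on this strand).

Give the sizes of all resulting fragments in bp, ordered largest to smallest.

79, 7, 7 bp

HindIII sites (AAGCTT) start at positions 79, 86.
HindIII cuts after the first base of each site, so after positions 79, 86.
Linear molecule, 2 cuts → 3 fragments:
  1–79 → 79 bp
  80–86 → 7 bp
  87–93 → 7 bp
Sorted largest to smallest: 79, 7, 7 bp.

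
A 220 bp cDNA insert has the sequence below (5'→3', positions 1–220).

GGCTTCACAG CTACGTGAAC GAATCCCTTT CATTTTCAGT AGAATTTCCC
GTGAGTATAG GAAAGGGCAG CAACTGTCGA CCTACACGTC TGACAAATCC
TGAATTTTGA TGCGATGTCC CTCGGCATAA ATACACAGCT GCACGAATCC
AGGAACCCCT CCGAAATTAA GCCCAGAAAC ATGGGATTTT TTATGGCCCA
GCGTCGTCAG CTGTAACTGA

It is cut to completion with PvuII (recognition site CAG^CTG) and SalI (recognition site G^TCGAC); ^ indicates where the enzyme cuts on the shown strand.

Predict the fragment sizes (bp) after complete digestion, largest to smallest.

76, 72, 62, 10 bp

PvuII sites (CAGCTG) start at positions 136, 208.
PvuII cuts after base 3 of each site, so after positions 138, 210.
The SalI site (GTCGAC) starts at position 76.
SalI cuts after the first base of each site, so after position 76.
Combined cut positions: 76, 138, 210.
Linear molecule, 3 cuts → 4 fragments:
  1–76 → 76 bp
  77–138 → 62 bp
  139–210 → 72 bp
  211–220 → 10 bp
Sorted largest to smallest: 76, 72, 62, 10 bp.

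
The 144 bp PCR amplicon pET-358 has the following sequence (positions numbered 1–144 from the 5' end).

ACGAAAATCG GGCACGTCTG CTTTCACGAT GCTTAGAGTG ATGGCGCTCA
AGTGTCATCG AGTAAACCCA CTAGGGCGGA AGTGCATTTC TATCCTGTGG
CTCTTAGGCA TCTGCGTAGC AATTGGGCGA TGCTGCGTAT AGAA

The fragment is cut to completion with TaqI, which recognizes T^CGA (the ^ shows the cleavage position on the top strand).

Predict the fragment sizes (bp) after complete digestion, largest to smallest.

86, 58 bp

The TaqI site (TCGA) starts at position 58.
TaqI cuts after the first base of each site, so after position 58.
Linear molecule, 1 cut → 2 fragments:
  1–58 → 58 bp
  59–144 → 86 bp
Sorted largest to smallest: 86, 58 bp.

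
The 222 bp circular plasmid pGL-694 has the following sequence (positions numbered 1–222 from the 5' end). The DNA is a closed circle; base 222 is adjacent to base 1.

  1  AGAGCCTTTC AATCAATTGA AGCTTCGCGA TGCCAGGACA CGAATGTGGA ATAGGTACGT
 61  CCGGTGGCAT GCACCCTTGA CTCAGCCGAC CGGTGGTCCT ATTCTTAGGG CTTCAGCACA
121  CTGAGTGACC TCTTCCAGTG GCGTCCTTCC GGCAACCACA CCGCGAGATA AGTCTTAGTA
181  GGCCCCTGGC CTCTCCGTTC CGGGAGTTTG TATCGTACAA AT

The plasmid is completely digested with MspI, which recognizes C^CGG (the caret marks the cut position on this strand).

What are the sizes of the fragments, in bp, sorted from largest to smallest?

MspI sites (CCGG) start at positions 61, 90, 149, 200.
MspI cuts after the first base of each site, so after positions 61, 90, 149, 200.
Circular molecule, 4 cuts → 4 fragments:
  62–90 → 29 bp
  91–149 → 59 bp
  150–200 → 51 bp
  201–222 then 1–61 → 22 + 61 = 83 bp
Sorted largest to smallest: 83, 59, 51, 29 bp.

83, 59, 51, 29 bp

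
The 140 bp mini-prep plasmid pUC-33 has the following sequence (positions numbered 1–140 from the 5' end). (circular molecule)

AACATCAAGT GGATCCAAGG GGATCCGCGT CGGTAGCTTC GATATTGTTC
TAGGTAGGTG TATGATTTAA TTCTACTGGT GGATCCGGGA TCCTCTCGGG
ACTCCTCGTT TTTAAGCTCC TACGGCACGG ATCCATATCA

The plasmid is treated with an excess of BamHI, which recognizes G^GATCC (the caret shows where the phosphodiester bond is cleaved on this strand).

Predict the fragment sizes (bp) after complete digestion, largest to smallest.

60, 41, 22, 10, 7 bp

BamHI sites (GGATCC) start at positions 11, 21, 81, 88, 129.
BamHI cuts after the first base of each site, so after positions 11, 21, 81, 88, 129.
Circular molecule, 5 cuts → 5 fragments:
  12–21 → 10 bp
  22–81 → 60 bp
  82–88 → 7 bp
  89–129 → 41 bp
  130–140 then 1–11 → 11 + 11 = 22 bp
Sorted largest to smallest: 60, 41, 22, 10, 7 bp.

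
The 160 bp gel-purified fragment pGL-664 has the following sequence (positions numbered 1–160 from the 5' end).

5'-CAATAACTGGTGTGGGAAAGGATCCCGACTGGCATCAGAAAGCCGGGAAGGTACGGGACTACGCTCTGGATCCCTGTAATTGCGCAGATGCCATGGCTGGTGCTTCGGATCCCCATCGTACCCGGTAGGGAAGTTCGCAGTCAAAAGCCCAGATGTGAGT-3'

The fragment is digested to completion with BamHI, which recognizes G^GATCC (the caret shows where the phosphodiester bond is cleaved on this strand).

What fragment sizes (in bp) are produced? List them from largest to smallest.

53, 48, 39, 20 bp

BamHI sites (GGATCC) start at positions 20, 68, 107.
BamHI cuts after the first base of each site, so after positions 20, 68, 107.
Linear molecule, 3 cuts → 4 fragments:
  1–20 → 20 bp
  21–68 → 48 bp
  69–107 → 39 bp
  108–160 → 53 bp
Sorted largest to smallest: 53, 48, 39, 20 bp.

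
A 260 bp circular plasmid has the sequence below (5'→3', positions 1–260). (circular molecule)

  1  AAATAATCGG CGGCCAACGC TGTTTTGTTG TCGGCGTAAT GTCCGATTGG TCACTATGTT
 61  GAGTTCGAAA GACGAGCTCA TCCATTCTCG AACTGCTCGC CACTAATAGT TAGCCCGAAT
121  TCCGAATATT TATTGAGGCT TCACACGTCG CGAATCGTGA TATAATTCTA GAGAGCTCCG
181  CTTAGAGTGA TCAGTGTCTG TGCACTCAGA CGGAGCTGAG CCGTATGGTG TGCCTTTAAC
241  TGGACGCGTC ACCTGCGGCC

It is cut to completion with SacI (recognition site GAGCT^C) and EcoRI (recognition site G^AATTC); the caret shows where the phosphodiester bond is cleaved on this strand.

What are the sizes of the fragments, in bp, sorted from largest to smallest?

SacI sites (GAGCTC) start at positions 74, 173.
SacI cuts after base 5 of each site (before the last base), so after positions 78, 177.
The EcoRI site (GAATTC) starts at position 117.
EcoRI cuts after the first base of each site, so after position 117.
Combined cut positions: 78, 117, 177.
Circular molecule, 3 cuts → 3 fragments:
  79–117 → 39 bp
  118–177 → 60 bp
  178–260 then 1–78 → 83 + 78 = 161 bp
Sorted largest to smallest: 161, 60, 39 bp.

161, 60, 39 bp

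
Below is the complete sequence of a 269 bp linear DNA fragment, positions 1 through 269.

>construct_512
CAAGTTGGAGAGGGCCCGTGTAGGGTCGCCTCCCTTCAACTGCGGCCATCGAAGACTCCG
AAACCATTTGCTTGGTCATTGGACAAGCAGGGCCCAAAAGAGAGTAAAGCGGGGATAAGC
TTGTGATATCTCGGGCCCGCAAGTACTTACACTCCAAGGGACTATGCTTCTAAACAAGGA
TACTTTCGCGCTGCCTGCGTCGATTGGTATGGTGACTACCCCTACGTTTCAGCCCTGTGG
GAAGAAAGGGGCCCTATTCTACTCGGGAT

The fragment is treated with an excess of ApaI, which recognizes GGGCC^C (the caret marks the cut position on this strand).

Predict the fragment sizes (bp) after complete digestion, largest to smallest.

116, 78, 43, 16, 16 bp

ApaI sites (GGGCCC) start at positions 12, 90, 133, 249.
ApaI cuts after base 5 of each site (before the last base), so after positions 16, 94, 137, 253.
Linear molecule, 4 cuts → 5 fragments:
  1–16 → 16 bp
  17–94 → 78 bp
  95–137 → 43 bp
  138–253 → 116 bp
  254–269 → 16 bp
Sorted largest to smallest: 116, 78, 43, 16, 16 bp.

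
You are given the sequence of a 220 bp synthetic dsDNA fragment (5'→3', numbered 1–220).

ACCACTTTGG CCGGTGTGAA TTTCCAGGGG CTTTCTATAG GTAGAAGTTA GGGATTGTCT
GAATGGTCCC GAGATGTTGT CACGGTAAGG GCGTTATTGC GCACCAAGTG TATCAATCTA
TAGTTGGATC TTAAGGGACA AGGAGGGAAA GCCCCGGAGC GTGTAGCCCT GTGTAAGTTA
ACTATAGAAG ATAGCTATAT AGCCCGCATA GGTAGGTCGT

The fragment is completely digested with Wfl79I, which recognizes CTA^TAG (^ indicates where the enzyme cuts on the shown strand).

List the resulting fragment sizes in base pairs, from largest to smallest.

83, 64, 37, 36 bp

Wfl79I sites (CTATAG) start at positions 35, 118, 182.
Wfl79I cuts after base 3 of each site, so after positions 37, 120, 184.
Linear molecule, 3 cuts → 4 fragments:
  1–37 → 37 bp
  38–120 → 83 bp
  121–184 → 64 bp
  185–220 → 36 bp
Sorted largest to smallest: 83, 64, 37, 36 bp.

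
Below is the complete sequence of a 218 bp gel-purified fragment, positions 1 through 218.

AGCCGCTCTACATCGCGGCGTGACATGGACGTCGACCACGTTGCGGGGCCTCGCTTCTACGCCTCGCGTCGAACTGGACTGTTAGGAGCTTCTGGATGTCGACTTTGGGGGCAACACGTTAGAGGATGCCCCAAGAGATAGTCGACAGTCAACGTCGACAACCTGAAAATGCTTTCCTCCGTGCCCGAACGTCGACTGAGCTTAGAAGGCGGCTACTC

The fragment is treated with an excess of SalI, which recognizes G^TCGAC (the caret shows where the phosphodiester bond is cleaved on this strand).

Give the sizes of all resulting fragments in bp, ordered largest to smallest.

67, 43, 37, 31, 27, 13 bp

SalI sites (GTCGAC) start at positions 31, 98, 141, 154, 191.
SalI cuts after the first base of each site, so after positions 31, 98, 141, 154, 191.
Linear molecule, 5 cuts → 6 fragments:
  1–31 → 31 bp
  32–98 → 67 bp
  99–141 → 43 bp
  142–154 → 13 bp
  155–191 → 37 bp
  192–218 → 27 bp
Sorted largest to smallest: 67, 43, 37, 31, 27, 13 bp.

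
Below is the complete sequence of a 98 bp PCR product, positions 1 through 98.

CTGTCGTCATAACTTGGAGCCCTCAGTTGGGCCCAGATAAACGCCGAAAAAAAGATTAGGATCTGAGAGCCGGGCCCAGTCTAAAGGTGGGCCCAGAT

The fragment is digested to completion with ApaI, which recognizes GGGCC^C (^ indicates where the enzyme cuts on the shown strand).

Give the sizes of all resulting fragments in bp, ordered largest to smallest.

43, 33, 17, 5 bp

ApaI sites (GGGCCC) start at positions 29, 72, 89.
ApaI cuts after base 5 of each site (before the last base), so after positions 33, 76, 93.
Linear molecule, 3 cuts → 4 fragments:
  1–33 → 33 bp
  34–76 → 43 bp
  77–93 → 17 bp
  94–98 → 5 bp
Sorted largest to smallest: 43, 33, 17, 5 bp.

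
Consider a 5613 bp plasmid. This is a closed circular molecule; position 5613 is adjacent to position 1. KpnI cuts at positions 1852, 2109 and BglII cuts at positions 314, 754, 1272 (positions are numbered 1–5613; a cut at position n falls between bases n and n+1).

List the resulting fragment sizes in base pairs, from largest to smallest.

3818, 580, 518, 440, 257 bp

Combined cut positions (sorted): 314, 754, 1272, 1852, 2109.
Circular molecule, 5 cuts → 5 fragments:
  754 − 314 = 440 bp
  1272 − 754 = 518 bp
  1852 − 1272 = 580 bp
  2109 − 1852 = 257 bp
  wrap: 5613 − 2109 + 314 = 3818 bp
Sorted largest to smallest: 3818, 580, 518, 440, 257 bp.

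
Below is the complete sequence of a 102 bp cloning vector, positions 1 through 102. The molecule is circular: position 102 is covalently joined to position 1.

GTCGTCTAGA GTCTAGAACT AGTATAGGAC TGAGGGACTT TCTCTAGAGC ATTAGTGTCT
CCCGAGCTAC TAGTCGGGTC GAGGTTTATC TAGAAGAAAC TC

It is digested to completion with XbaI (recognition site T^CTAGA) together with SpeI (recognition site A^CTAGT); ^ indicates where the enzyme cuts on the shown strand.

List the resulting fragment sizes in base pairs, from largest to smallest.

26, 25, 20, 18, 7, 6 bp

XbaI sites (TCTAGA) start at positions 5, 12, 43, 89.
XbaI cuts after the first base of each site, so after positions 5, 12, 43, 89.
SpeI sites (ACTAGT) start at positions 18, 69.
SpeI cuts after the first base of each site, so after positions 18, 69.
Combined cut positions: 5, 12, 18, 43, 69, 89.
Circular molecule, 6 cuts → 6 fragments:
  6–12 → 7 bp
  13–18 → 6 bp
  19–43 → 25 bp
  44–69 → 26 bp
  70–89 → 20 bp
  90–102 then 1–5 → 13 + 5 = 18 bp
Sorted largest to smallest: 26, 25, 20, 18, 7, 6 bp.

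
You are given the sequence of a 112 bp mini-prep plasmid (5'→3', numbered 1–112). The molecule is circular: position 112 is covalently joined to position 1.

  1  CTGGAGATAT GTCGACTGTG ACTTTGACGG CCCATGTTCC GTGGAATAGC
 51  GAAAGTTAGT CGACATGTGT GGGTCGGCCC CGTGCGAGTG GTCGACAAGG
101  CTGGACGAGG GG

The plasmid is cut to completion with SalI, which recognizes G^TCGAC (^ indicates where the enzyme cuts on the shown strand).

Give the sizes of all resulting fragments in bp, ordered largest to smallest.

48, 32, 32 bp

SalI sites (GTCGAC) start at positions 11, 59, 91.
SalI cuts after the first base of each site, so after positions 11, 59, 91.
Circular molecule, 3 cuts → 3 fragments:
  12–59 → 48 bp
  60–91 → 32 bp
  92–112 then 1–11 → 21 + 11 = 32 bp
Sorted largest to smallest: 48, 32, 32 bp.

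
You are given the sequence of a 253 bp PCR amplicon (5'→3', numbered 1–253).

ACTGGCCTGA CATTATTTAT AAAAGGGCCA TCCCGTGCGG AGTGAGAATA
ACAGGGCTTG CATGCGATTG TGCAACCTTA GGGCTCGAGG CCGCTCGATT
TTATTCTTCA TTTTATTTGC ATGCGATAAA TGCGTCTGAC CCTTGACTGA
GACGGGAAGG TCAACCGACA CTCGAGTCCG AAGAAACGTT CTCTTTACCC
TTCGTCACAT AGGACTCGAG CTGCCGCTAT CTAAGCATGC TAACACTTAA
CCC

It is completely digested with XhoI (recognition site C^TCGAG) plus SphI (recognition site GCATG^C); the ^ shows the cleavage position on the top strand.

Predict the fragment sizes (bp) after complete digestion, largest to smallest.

XhoI sites (CTCGAG) start at positions 84, 171, 215.
XhoI cuts after the first base of each site, so after positions 84, 171, 215.
SphI sites (GCATGC) start at positions 60, 119, 235.
SphI cuts after base 5 of each site (before the last base), so after positions 64, 123, 239.
Combined cut positions: 64, 84, 123, 171, 215, 239.
Linear molecule, 6 cuts → 7 fragments:
  1–64 → 64 bp
  65–84 → 20 bp
  85–123 → 39 bp
  124–171 → 48 bp
  172–215 → 44 bp
  216–239 → 24 bp
  240–253 → 14 bp
Sorted largest to smallest: 64, 48, 44, 39, 24, 20, 14 bp.

64, 48, 44, 39, 24, 20, 14 bp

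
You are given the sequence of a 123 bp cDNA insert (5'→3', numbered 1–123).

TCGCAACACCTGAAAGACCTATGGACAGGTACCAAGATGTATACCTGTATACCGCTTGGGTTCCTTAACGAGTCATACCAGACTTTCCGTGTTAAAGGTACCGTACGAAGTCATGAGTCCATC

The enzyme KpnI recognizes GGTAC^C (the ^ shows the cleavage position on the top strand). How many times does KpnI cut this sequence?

2

GGTACC occurs starting at positions 28, 97.
KpnI cuts at 2 sites.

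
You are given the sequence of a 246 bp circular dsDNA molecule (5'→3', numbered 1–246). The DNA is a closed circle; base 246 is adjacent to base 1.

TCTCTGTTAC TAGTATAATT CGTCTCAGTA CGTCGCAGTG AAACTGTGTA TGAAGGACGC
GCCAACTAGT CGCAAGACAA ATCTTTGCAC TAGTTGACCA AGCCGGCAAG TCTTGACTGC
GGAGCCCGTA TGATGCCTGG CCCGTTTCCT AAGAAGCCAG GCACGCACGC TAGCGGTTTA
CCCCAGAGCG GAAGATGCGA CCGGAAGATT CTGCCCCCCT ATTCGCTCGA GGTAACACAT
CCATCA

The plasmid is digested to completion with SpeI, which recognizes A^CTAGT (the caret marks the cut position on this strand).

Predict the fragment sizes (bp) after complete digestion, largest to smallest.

SpeI sites (ACTAGT) start at positions 9, 65, 89.
SpeI cuts after the first base of each site, so after positions 9, 65, 89.
Circular molecule, 3 cuts → 3 fragments:
  10–65 → 56 bp
  66–89 → 24 bp
  90–246 then 1–9 → 157 + 9 = 166 bp
Sorted largest to smallest: 166, 56, 24 bp.

166, 56, 24 bp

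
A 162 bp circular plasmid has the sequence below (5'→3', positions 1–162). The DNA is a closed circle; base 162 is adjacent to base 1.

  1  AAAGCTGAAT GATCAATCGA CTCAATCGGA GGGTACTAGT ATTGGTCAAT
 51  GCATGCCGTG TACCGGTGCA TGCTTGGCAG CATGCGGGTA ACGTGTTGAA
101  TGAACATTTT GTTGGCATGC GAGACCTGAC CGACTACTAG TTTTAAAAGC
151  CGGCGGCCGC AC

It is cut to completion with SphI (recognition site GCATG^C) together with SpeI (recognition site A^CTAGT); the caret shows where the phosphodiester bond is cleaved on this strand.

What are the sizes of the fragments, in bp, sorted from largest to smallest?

SphI sites (GCATGC) start at positions 51, 68, 80, 115.
SphI cuts after base 5 of each site (before the last base), so after positions 55, 72, 84, 119.
SpeI sites (ACTAGT) start at positions 35, 136.
SpeI cuts after the first base of each site, so after positions 35, 136.
Combined cut positions: 35, 55, 72, 84, 119, 136.
Circular molecule, 6 cuts → 6 fragments:
  36–55 → 20 bp
  56–72 → 17 bp
  73–84 → 12 bp
  85–119 → 35 bp
  120–136 → 17 bp
  137–162 then 1–35 → 26 + 35 = 61 bp
Sorted largest to smallest: 61, 35, 20, 17, 17, 12 bp.

61, 35, 20, 17, 17, 12 bp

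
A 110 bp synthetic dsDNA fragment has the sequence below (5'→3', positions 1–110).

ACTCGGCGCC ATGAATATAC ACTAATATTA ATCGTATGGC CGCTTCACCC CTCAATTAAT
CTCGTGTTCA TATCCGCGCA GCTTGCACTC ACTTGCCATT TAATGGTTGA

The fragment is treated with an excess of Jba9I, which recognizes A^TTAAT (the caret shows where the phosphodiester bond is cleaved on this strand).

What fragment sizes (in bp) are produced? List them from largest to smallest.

55, 28, 27 bp

Jba9I sites (ATTAAT) start at positions 27, 55.
Jba9I cuts after the first base of each site, so after positions 27, 55.
Linear molecule, 2 cuts → 3 fragments:
  1–27 → 27 bp
  28–55 → 28 bp
  56–110 → 55 bp
Sorted largest to smallest: 55, 28, 27 bp.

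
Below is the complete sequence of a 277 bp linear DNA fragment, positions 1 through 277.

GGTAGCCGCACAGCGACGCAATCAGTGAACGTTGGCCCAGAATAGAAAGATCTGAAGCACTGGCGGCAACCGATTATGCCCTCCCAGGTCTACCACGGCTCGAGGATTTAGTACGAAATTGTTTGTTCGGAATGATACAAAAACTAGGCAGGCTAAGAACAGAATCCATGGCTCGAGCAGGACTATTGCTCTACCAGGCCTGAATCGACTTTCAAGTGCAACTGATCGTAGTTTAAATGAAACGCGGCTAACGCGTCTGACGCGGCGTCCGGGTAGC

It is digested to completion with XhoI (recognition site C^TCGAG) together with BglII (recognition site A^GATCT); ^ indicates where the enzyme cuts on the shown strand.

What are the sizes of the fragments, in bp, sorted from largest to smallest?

XhoI sites (CTCGAG) start at positions 99, 172.
XhoI cuts after the first base of each site, so after positions 99, 172.
The BglII site (AGATCT) starts at position 48.
BglII cuts after the first base of each site, so after position 48.
Combined cut positions: 48, 99, 172.
Linear molecule, 3 cuts → 4 fragments:
  1–48 → 48 bp
  49–99 → 51 bp
  100–172 → 73 bp
  173–277 → 105 bp
Sorted largest to smallest: 105, 73, 51, 48 bp.

105, 73, 51, 48 bp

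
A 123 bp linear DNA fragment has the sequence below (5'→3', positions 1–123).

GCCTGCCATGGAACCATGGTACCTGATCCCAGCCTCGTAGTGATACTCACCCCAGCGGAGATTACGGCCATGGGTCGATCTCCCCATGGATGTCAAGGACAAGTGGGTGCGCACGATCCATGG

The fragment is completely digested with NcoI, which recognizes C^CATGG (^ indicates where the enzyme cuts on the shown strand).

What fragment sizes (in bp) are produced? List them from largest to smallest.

54, 34, 16, 8, 6, 5 bp

NcoI sites (CCATGG) start at positions 6, 14, 68, 84, 118.
NcoI cuts after the first base of each site, so after positions 6, 14, 68, 84, 118.
Linear molecule, 5 cuts → 6 fragments:
  1–6 → 6 bp
  7–14 → 8 bp
  15–68 → 54 bp
  69–84 → 16 bp
  85–118 → 34 bp
  119–123 → 5 bp
Sorted largest to smallest: 54, 34, 16, 8, 6, 5 bp.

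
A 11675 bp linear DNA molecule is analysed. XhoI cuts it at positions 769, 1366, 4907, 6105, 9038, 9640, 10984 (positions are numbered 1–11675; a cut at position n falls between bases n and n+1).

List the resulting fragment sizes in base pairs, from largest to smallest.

Linear molecule, 7 cuts → 8 fragments:
  769 − 0 = 769 bp
  1366 − 769 = 597 bp
  4907 − 1366 = 3541 bp
  6105 − 4907 = 1198 bp
  9038 − 6105 = 2933 bp
  9640 − 9038 = 602 bp
  10984 − 9640 = 1344 bp
  11675 − 10984 = 691 bp
Sorted largest to smallest: 3541, 2933, 1344, 1198, 769, 691, 602, 597 bp.

3541, 2933, 1344, 1198, 769, 691, 602, 597 bp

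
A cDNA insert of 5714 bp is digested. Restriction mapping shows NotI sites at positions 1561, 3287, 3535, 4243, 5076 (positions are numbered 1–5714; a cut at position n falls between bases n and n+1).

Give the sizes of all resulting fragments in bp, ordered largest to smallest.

Linear molecule, 5 cuts → 6 fragments:
  1561 − 0 = 1561 bp
  3287 − 1561 = 1726 bp
  3535 − 3287 = 248 bp
  4243 − 3535 = 708 bp
  5076 − 4243 = 833 bp
  5714 − 5076 = 638 bp
Sorted largest to smallest: 1726, 1561, 833, 708, 638, 248 bp.

1726, 1561, 833, 708, 638, 248 bp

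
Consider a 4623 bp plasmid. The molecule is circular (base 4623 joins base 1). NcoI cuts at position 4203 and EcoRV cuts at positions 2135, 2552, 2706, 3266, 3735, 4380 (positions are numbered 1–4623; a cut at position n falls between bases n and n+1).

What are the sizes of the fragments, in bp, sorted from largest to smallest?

Combined cut positions (sorted): 2135, 2552, 2706, 3266, 3735, 4203, 4380.
Circular molecule, 7 cuts → 7 fragments:
  2552 − 2135 = 417 bp
  2706 − 2552 = 154 bp
  3266 − 2706 = 560 bp
  3735 − 3266 = 469 bp
  4203 − 3735 = 468 bp
  4380 − 4203 = 177 bp
  wrap: 4623 − 4380 + 2135 = 2378 bp
Sorted largest to smallest: 2378, 560, 469, 468, 417, 177, 154 bp.

2378, 560, 469, 468, 417, 177, 154 bp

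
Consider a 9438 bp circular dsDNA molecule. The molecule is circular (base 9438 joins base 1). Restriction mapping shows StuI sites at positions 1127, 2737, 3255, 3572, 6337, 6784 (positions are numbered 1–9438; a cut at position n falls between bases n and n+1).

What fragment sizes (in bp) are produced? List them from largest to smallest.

3781, 2765, 1610, 518, 447, 317 bp

Circular molecule, 6 cuts → 6 fragments:
  2737 − 1127 = 1610 bp
  3255 − 2737 = 518 bp
  3572 − 3255 = 317 bp
  6337 − 3572 = 2765 bp
  6784 − 6337 = 447 bp
  wrap: 9438 − 6784 + 1127 = 3781 bp
Sorted largest to smallest: 3781, 2765, 1610, 518, 447, 317 bp.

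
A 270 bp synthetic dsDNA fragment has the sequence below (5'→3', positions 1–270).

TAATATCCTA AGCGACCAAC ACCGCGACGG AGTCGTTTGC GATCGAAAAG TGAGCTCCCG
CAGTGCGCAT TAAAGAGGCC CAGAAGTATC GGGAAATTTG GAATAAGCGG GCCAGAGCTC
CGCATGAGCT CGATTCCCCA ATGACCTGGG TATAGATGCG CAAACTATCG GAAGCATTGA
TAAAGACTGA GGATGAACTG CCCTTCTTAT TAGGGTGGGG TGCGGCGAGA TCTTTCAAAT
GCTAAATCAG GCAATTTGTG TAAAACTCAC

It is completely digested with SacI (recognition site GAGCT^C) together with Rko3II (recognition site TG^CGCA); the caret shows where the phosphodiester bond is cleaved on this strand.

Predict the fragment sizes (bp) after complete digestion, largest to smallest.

SacI sites (GAGCTC) start at positions 52, 115, 126.
SacI cuts after base 5 of each site (before the last base), so after positions 56, 119, 130.
Rko3II sites (TGCGCA) start at positions 64, 157.
Rko3II cuts after base 2 of each site, so after positions 65, 158.
Combined cut positions: 56, 65, 119, 130, 158.
Linear molecule, 5 cuts → 6 fragments:
  1–56 → 56 bp
  57–65 → 9 bp
  66–119 → 54 bp
  120–130 → 11 bp
  131–158 → 28 bp
  159–270 → 112 bp
Sorted largest to smallest: 112, 56, 54, 28, 11, 9 bp.

112, 56, 54, 28, 11, 9 bp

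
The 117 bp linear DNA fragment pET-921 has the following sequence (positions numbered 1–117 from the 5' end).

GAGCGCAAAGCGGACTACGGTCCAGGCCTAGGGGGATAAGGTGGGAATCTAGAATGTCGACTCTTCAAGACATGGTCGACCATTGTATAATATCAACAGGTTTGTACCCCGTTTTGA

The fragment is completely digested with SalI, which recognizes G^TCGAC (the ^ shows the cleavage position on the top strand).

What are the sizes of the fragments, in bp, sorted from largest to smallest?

56, 42, 19 bp

SalI sites (GTCGAC) start at positions 56, 75.
SalI cuts after the first base of each site, so after positions 56, 75.
Linear molecule, 2 cuts → 3 fragments:
  1–56 → 56 bp
  57–75 → 19 bp
  76–117 → 42 bp
Sorted largest to smallest: 56, 42, 19 bp.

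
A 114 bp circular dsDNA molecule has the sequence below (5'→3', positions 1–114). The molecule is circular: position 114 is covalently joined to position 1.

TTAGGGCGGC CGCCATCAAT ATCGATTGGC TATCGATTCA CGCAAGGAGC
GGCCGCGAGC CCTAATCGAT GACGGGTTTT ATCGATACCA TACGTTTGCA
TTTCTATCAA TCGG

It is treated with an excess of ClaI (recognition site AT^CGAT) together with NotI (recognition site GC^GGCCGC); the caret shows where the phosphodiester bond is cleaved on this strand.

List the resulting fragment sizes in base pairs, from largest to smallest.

39, 17, 16, 16, 15, 11 bp

ClaI sites (ATCGAT) start at positions 21, 32, 65, 81.
ClaI cuts after base 2 of each site, so after positions 22, 33, 66, 82.
NotI sites (GCGGCCGC) start at positions 6, 49.
NotI cuts after base 2 of each site, so after positions 7, 50.
Combined cut positions: 7, 22, 33, 50, 66, 82.
Circular molecule, 6 cuts → 6 fragments:
  8–22 → 15 bp
  23–33 → 11 bp
  34–50 → 17 bp
  51–66 → 16 bp
  67–82 → 16 bp
  83–114 then 1–7 → 32 + 7 = 39 bp
Sorted largest to smallest: 39, 17, 16, 16, 15, 11 bp.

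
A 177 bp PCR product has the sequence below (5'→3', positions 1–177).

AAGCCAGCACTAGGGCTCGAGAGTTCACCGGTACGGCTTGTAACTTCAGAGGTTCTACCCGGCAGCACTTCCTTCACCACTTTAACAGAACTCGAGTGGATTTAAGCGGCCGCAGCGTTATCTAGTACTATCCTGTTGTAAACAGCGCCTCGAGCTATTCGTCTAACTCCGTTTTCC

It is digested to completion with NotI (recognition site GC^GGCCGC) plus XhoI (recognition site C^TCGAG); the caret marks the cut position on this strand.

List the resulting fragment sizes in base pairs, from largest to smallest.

75, 42, 28, 16, 16 bp

The NotI site (GCGGCCGC) starts at position 106.
NotI cuts after base 2 of each site, so after position 107.
XhoI sites (CTCGAG) start at positions 16, 91, 149.
XhoI cuts after the first base of each site, so after positions 16, 91, 149.
Combined cut positions: 16, 91, 107, 149.
Linear molecule, 4 cuts → 5 fragments:
  1–16 → 16 bp
  17–91 → 75 bp
  92–107 → 16 bp
  108–149 → 42 bp
  150–177 → 28 bp
Sorted largest to smallest: 75, 42, 28, 16, 16 bp.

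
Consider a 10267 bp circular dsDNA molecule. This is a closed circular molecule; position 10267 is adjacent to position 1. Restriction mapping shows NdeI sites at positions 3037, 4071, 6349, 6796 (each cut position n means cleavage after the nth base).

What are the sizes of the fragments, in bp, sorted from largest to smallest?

Circular molecule, 4 cuts → 4 fragments:
  4071 − 3037 = 1034 bp
  6349 − 4071 = 2278 bp
  6796 − 6349 = 447 bp
  wrap: 10267 − 6796 + 3037 = 6508 bp
Sorted largest to smallest: 6508, 2278, 1034, 447 bp.

6508, 2278, 1034, 447 bp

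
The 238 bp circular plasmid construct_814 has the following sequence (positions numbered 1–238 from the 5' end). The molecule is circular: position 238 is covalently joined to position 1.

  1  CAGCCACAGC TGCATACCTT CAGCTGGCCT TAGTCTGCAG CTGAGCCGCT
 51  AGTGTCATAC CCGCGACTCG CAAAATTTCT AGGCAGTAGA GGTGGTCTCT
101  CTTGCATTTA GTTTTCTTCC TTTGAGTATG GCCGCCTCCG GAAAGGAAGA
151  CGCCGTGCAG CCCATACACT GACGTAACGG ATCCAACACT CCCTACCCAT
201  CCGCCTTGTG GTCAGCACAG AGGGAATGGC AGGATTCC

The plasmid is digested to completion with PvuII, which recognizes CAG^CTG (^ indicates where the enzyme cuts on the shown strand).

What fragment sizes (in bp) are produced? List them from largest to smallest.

207, 17, 14 bp

PvuII sites (CAGCTG) start at positions 7, 21, 38.
PvuII cuts after base 3 of each site, so after positions 9, 23, 40.
Circular molecule, 3 cuts → 3 fragments:
  10–23 → 14 bp
  24–40 → 17 bp
  41–238 then 1–9 → 198 + 9 = 207 bp
Sorted largest to smallest: 207, 17, 14 bp.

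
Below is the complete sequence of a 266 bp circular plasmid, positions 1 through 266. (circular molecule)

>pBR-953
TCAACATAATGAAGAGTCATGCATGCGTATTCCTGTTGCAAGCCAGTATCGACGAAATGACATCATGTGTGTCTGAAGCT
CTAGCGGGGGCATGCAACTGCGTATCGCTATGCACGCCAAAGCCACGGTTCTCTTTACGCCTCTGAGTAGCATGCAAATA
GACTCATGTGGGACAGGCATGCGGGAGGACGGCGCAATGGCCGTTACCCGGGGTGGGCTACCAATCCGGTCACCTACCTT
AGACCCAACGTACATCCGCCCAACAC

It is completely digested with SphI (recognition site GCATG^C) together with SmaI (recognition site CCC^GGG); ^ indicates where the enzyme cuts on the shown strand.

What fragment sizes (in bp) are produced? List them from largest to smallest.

82, 69, 60, 28, 27 bp

SphI sites (GCATGC) start at positions 21, 90, 150, 177.
SphI cuts after base 5 of each site (before the last base), so after positions 25, 94, 154, 181.
The SmaI site (CCCGGG) starts at position 207.
SmaI cuts after base 3 of each site, so after position 209.
Combined cut positions: 25, 94, 154, 181, 209.
Circular molecule, 5 cuts → 5 fragments:
  26–94 → 69 bp
  95–154 → 60 bp
  155–181 → 27 bp
  182–209 → 28 bp
  210–266 then 1–25 → 57 + 25 = 82 bp
Sorted largest to smallest: 82, 69, 60, 28, 27 bp.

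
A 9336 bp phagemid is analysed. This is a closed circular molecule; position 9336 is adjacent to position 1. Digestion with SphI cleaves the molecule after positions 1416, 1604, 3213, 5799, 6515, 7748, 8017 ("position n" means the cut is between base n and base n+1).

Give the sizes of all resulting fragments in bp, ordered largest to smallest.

2735, 2586, 1609, 1233, 716, 269, 188 bp

Circular molecule, 7 cuts → 7 fragments:
  1604 − 1416 = 188 bp
  3213 − 1604 = 1609 bp
  5799 − 3213 = 2586 bp
  6515 − 5799 = 716 bp
  7748 − 6515 = 1233 bp
  8017 − 7748 = 269 bp
  wrap: 9336 − 8017 + 1416 = 2735 bp
Sorted largest to smallest: 2735, 2586, 1609, 1233, 716, 269, 188 bp.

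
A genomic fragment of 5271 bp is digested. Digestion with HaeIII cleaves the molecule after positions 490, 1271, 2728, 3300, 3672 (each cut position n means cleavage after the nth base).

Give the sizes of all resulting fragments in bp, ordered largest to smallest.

1599, 1457, 781, 572, 490, 372 bp

Linear molecule, 5 cuts → 6 fragments:
  490 − 0 = 490 bp
  1271 − 490 = 781 bp
  2728 − 1271 = 1457 bp
  3300 − 2728 = 572 bp
  3672 − 3300 = 372 bp
  5271 − 3672 = 1599 bp
Sorted largest to smallest: 1599, 1457, 781, 572, 490, 372 bp.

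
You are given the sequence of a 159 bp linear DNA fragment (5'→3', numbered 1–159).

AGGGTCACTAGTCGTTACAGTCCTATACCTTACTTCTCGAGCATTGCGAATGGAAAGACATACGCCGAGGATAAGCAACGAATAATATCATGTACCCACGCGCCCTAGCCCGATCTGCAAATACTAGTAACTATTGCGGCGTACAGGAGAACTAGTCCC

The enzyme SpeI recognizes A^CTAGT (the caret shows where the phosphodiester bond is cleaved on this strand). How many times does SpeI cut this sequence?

3

ACTAGT occurs starting at positions 7, 123, 151.
SpeI cuts at 3 sites.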